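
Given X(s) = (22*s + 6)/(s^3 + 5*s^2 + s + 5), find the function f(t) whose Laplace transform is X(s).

Factor the denominator: s^3 + 5*s^2 + s + 5 = (s + 5)*(s^2 + 1).
Partial fraction decomposition gives [-4/(s + 5)] + [4*s/(s^2 + 1)] + [2/(s^2 + 1)].
Invert each term: -4/(s + 5) ↔ -4e^(-5t); 4·s/(s^2 + 1) ↔ 4cos(t); 2·1/(s^2 + 1) ↔ 2sin(t).

f(t) = 2*sin(t) + 4*cos(t) - 4*exp(-5*t)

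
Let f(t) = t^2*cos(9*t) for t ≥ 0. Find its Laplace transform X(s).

X(s) = 2*s*(s^2 - 243)/(s^2 + 81)^3

L{cos(9t)} = s/(s^2 + 81).
Then apply L{t^2·g(t)} = (-1)^2 d^2/ds^2[G(s)] with G(s) = s/(s^2 + 81):
differentiating 2 times and applying the sign gives 2*s*(s^2 - 243)/(s^2 + 81)^3.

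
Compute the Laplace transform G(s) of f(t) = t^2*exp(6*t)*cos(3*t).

G(s) = 2*(s - 6)*(s^2 - 12*s + 9)/(s^2 - 12*s + 45)^3

L{cos(3t)} = s/(s^2 + 9).
Multiplying by e^(6t) shifts s → s - 6, so L{exp(6*t)*cos(3*t)} = (s - 6)/((s - 6)^2 + 9).
Then apply L{t^2·g(t)} = (-1)^2 d^2/ds^2[H(s)] with H(s) = (s - 6)/((s - 6)^2 + 9):
differentiating 2 times and applying the sign gives 2*(s - 6)*(s^2 - 12*s + 9)/(s^2 - 12*s + 45)^3.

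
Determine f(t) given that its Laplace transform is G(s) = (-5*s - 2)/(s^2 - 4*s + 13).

f(t) = -4*exp(2*t)*sin(3*t) - 5*exp(2*t)*cos(3*t)

Complete the square in the denominator: s^2 - 4*s + 13 = (s - 2)^2 + 3^2.
Split the numerator to match: -5*s - 2 = -5·(s - 2) - 4·3.
Invert each term: -5·(s - 2)/((s - 2)^2 + 9) ↔ -5e^(2t)cos(3t); -4·3/((s - 2)^2 + 9) ↔ -4e^(2t)sin(3t).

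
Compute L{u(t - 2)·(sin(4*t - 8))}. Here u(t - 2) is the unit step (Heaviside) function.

By the second shifting theorem, L{u(t - c)·g(t - c)} = e^(-cs)·G(s) with c = 2 and G(s) = L{g(t)}.
L{sin(4t)} = 4/(s^2 + 16).

4*exp(-2*s)/(s^2 + 16)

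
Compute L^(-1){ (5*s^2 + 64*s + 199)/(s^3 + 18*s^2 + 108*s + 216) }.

-5*t^2*exp(-6*t)/2 + 4*t*exp(-6*t) + 5*exp(-6*t)

Factor the denominator: s^3 + 18*s^2 + 108*s + 216 = (s + 6)^3.
Partial fraction decomposition gives [5/(s + 6)] + [4/(s + 6)^2] + [-5/(s + 6)^3].
Invert each term: 5/(s + 6) ↔ 5e^(-6t); 4/(s + 6)^2 ↔ 4t·e^(-6t); -5/(s + 6)^3 ↔ (-5/2)t^2·e^(-6t).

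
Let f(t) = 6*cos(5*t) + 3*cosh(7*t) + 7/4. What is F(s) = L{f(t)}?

F(s) = 6*s/(s^2 + 25) + 3*s/(s^2 - 49) + 7/(4*s)

By linearity of the Laplace transform, transform each term separately.
L{7/4} = (7/4)/s; (3)·[L{cosh(7t)} = s/(s^2 - 49)]; (6)·[L{cos(5t)} = s/(s^2 + 25)].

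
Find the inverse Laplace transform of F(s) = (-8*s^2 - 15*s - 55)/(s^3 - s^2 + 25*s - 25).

Factor the denominator: s^3 - s^2 + 25*s - 25 = (s - 1)*(s^2 + 25).
Partial fraction decomposition gives [-3/(s - 1)] + [-5*s/(s^2 + 25)] + [-20/(s^2 + 25)].
Invert each term: -3/(s - 1) ↔ -3e^(t); -5·s/(s^2 + 25) ↔ -5cos(5t); -4·5/(s^2 + 25) ↔ -4sin(5t).

-3*exp(t) - 4*sin(5*t) - 5*cos(5*t)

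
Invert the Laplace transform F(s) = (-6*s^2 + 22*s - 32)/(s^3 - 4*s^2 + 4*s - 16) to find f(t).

Factor the denominator: s^3 - 4*s^2 + 4*s - 16 = (s - 4)*(s^2 + 4).
Partial fraction decomposition gives [-2/(s - 4)] + [-4*s/(s^2 + 4)] + [6/(s^2 + 4)].
Invert each term: -2/(s - 4) ↔ -2e^(4t); -4·s/(s^2 + 4) ↔ -4cos(2t); 3·2/(s^2 + 4) ↔ 3sin(2t).

f(t) = -2*exp(4*t) + 3*sin(2*t) - 4*cos(2*t)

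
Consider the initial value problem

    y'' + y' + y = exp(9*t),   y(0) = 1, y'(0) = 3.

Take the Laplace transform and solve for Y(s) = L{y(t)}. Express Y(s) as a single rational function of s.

Y(s) = (s^2 - 5*s - 35)/(s^3 - 8*s^2 - 8*s - 9)

Apply the Laplace transform to the equation.
With L{y''} = s^2 Y - s·y(0) - y'(0) and L{y'} = sY - y(0), with y(0) = 1, y'(0) = 3: the LHS transforms to (s^2 + s + 1)Y - (s + 4).
The right side is L{exp(9*t)} = 1/(s - 9).
So (s^2 + s + 1)Y = 1/(s - 9) + (s + 4).
Solve for Y(s) and write it as one ratio of polynomials.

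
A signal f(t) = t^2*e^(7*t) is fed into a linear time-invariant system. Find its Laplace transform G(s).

L{e^(7t)} = 1/(s - 7).
Then apply L{t^2·g(t)} = (-1)^2 d^2/ds^2[H(s)] with H(s) = 1/(s - 7):
differentiating 2 times and applying the sign gives 2/(s - 7)^3.

G(s) = 2/(s - 7)^3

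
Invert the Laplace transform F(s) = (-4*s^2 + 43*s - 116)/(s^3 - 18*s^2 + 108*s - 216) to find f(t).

Factor the denominator: s^3 - 18*s^2 + 108*s - 216 = (s - 6)^3.
Partial fraction decomposition gives [-4/(s - 6)] + [-5/(s - 6)^2] + [-2/(s - 6)^3].
Invert each term: -4/(s - 6) ↔ -4e^(6t); -5/(s - 6)^2 ↔ -5t·e^(6t); -2/(s - 6)^3 ↔ (-1)t^2·e^(6t).

f(t) = -t^2*exp(6*t) - 5*t*exp(6*t) - 4*exp(6*t)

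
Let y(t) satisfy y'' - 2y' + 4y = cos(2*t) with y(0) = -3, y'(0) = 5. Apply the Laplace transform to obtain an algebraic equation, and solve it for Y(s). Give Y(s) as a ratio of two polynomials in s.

Transform both sides with L{·}.
With L{y''} = s^2 Y - s·y(0) - y'(0) and L{y'} = sY - y(0), with y(0) = -3, y'(0) = 5: the LHS transforms to (s^2 - 2*s + 4)Y - (-3*s + 11).
The right side is L{cos(2*t)} = s/(s^2 + 4).
So (s^2 - 2*s + 4)Y = s/(s^2 + 4) + (-3*s + 11).
Solve for Y(s) and write it as one ratio of polynomials.

Y(s) = (-3*s^3 + 11*s^2 - 11*s + 44)/(s^4 - 2*s^3 + 8*s^2 - 8*s + 16)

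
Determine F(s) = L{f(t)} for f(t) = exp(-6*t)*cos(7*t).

L{cos(7t)} = s/(s^2 + 49).
By the first shifting theorem, multiplying by e^(-6t) replaces s with s + 6.

F(s) = (s + 6)/((s + 6)^2 + 49)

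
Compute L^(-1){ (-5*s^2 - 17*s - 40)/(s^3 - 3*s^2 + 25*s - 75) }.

-4*exp(3*t) - 4*sin(5*t) - cos(5*t)

Factor the denominator: s^3 - 3*s^2 + 25*s - 75 = (s - 3)*(s^2 + 25).
Partial fraction decomposition gives [-4/(s - 3)] + [-s/(s^2 + 25)] + [-20/(s^2 + 25)].
Invert each term: -4/(s - 3) ↔ -4e^(3t); -1·s/(s^2 + 25) ↔ -cos(5t); -4·5/(s^2 + 25) ↔ -4sin(5t).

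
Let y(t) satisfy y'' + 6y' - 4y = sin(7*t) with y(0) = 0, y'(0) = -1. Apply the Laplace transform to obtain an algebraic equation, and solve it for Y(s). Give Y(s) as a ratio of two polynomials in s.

Transform both sides with L{·}.
Using L{y''} = s^2 Y - s·y(0) - y'(0) and L{y'} = sY - y(0), with y(0) = 0, y'(0) = -1, the left side becomes (s^2 + 6*s - 4)Y - (-1).
The right side is L{sin(7*t)} = 7/(s^2 + 49).
So (s^2 + 6*s - 4)Y = 7/(s^2 + 49) + (-1).
Divide through and combine into a single rational function.

Y(s) = (-s^2 - 42)/(s^4 + 6*s^3 + 45*s^2 + 294*s - 196)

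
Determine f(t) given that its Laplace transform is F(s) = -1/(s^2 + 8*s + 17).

Rewrite the denominator: s^2 + 8*s + 17 = (s + 4)^2 + 1.
The form in (s + 4) signals a first-shifting-theorem factor e^(-4t).
Since L{sin(t)} = 1/(s^2 + 1), the inverse is e^(-4*t)*sin(t), scaled by -1.

f(t) = -exp(-4*t)*sin(t)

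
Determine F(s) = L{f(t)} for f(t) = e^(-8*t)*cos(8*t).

F(s) = (s + 8)/((s + 8)^2 + 64)

L{cos(8t)} = s/(s^2 + 64).
By the first shifting theorem, multiplying by e^(-8t) replaces s with s + 8.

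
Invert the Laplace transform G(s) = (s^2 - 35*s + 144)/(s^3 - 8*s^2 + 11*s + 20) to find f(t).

Factor the denominator: s^3 - 8*s^2 + 11*s + 20 = (s - 5)*(s - 4)*(s + 1).
Partial fraction decomposition gives [-1/(s - 5)] + [-4/(s - 4)] + [6/(s + 1)].
Invert each term: -1/(s - 5) ↔ -e^(5t); -4/(s - 4) ↔ -4e^(4t); 6/(s + 1) ↔ 6e^(-t).

f(t) = -exp(5*t) - 4*exp(4*t) + 6*exp(-t)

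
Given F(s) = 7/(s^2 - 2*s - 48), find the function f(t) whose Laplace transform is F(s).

Rewrite the denominator: s^2 - 2*s - 48 = (s - 1)^2 - 49.
The form in (s - 1) signals a first-shifting-theorem factor e^(t).
Since L{sinh(7t)} = 7/(s^2 - 49), the inverse is e^(t)*sinh(7*t).

f(t) = exp(t)*sinh(7*t)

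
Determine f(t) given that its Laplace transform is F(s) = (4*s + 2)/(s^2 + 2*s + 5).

f(t) = -exp(-t)*sin(2*t) + 4*exp(-t)*cos(2*t)

Complete the square in the denominator: s^2 + 2*s + 5 = (s + 1)^2 + 2^2.
Split the numerator to match: 4*s + 2 = 4·(s + 1) - 1·2.
Invert each term: 4·(s + 1)/((s + 1)^2 + 4) ↔ 4e^(-t)cos(2t); -1·2/((s + 1)^2 + 4) ↔ -e^(-t)sin(2t).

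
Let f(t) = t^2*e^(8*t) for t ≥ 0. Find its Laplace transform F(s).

F(s) = 2/(s - 8)^3

L{e^(8t)} = 1/(s - 8).
Then apply L{t^2·g(t)} = (-1)^2 d^2/ds^2[G(s)] with G(s) = 1/(s - 8):
differentiating 2 times and applying the sign gives 2/(s - 8)^3.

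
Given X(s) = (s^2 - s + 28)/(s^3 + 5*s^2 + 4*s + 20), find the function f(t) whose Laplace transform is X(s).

Factor the denominator: s^3 + 5*s^2 + 4*s + 20 = (s + 5)*(s^2 + 4).
Partial fraction decomposition gives [2/(s + 5)] + [-s/(s^2 + 4)] + [4/(s^2 + 4)].
Invert each term: 2/(s + 5) ↔ 2e^(-5t); -1·s/(s^2 + 4) ↔ -cos(2t); 2·2/(s^2 + 4) ↔ 2sin(2t).

f(t) = 2*sin(2*t) - cos(2*t) + 2*exp(-5*t)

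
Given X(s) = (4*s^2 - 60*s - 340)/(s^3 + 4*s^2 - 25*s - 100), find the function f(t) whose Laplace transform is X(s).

Factor the denominator: s^3 + 4*s^2 - 25*s - 100 = (s - 5)*(s + 4)*(s + 5).
Partial fraction decomposition gives [4/(s + 4)] + [-6/(s - 5)] + [6/(s + 5)].
Invert each term: 4/(s + 4) ↔ 4e^(-4t); -6/(s - 5) ↔ -6e^(5t); 6/(s + 5) ↔ 6e^(-5t).

f(t) = -6*exp(5*t) + 4*exp(-4*t) + 6*exp(-5*t)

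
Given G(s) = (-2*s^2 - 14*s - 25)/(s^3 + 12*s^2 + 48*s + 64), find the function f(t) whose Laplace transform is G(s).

f(t) = -t^2*exp(-4*t)/2 + 2*t*exp(-4*t) - 2*exp(-4*t)

Factor the denominator: s^3 + 12*s^2 + 48*s + 64 = (s + 4)^3.
Partial fraction decomposition gives [-2/(s + 4)] + [2/(s + 4)^2] + [-1/(s + 4)^3].
Invert each term: -2/(s + 4) ↔ -2e^(-4t); 2/(s + 4)^2 ↔ 2t·e^(-4t); -1/(s + 4)^3 ↔ (-1/2)t^2·e^(-4t).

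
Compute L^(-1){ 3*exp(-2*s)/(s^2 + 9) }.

The factor e^(-2s) signals a time shift by c = 2 (second shifting theorem).
L{sin(3t)} = 3/(s^2 + 9), so L^-1{3/(s^2 + 9)} = sin(3*t).
Hence the inverse is u(t - 2) times that function evaluated at t - 2.

Heaviside(t - 2)*(sin(3*t - 6))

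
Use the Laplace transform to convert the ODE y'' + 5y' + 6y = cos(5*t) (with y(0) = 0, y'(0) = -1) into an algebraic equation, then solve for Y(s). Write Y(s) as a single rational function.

Y(s) = (-s^2 + s - 25)/(s^4 + 5*s^3 + 31*s^2 + 125*s + 150)

Transform both sides with L{·}.
With L{y''} = s^2 Y - s·y(0) - y'(0) and L{y'} = sY - y(0), with y(0) = 0, y'(0) = -1: the LHS transforms to (s^2 + 5*s + 6)Y - (-1).
The right side is L{cos(5*t)} = s/(s^2 + 25).
So (s^2 + 5*s + 6)Y = s/(s^2 + 25) + (-1).
Solve for Y(s) and write it as one ratio of polynomials.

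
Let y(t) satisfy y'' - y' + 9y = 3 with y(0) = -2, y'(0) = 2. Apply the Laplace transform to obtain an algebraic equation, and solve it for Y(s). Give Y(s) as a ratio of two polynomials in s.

Y(s) = (-2*s^2 + 4*s + 3)/(s^3 - s^2 + 9*s)

Laplace-transform each side.
The derivative rules (L{y''} = s^2 Y - s·y(0) - y'(0) and L{y'} = sY - y(0), with y(0) = -2, y'(0) = 2) turn the left side into (s^2 - s + 9)Y - (-2*s + 4).
The right side is L{3} = 3/s.
So (s^2 - s + 9)Y = 3/s + (-2*s + 4).
Divide through and combine into a single rational function.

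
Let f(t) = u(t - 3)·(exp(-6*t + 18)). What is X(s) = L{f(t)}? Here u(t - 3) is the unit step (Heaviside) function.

X(s) = exp(-3*s)/(s + 6)

By the second shifting theorem, L{u(t - c)·g(t - c)} = e^(-cs)·G(s) with c = 3 and G(s) = L{g(t)}.
L{e^(-6t)} = 1/(s + 6).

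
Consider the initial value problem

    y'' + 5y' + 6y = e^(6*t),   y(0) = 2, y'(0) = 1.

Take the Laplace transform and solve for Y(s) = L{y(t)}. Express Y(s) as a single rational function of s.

Y(s) = (2*s^2 - s - 65)/(s^3 - s^2 - 24*s - 36)

Take the Laplace transform of both sides.
Using L{y''} = s^2 Y - s·y(0) - y'(0) and L{y'} = sY - y(0), with y(0) = 2, y'(0) = 1, the left side becomes (s^2 + 5*s + 6)Y - (2*s + 11).
The right side is L{e^(6*t)} = 1/(s - 6).
So (s^2 + 5*s + 6)Y = 1/(s - 6) + (2*s + 11).
Divide through and combine into a single rational function.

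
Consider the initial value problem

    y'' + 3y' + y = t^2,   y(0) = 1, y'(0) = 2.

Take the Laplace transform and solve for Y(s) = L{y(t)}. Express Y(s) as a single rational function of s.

Transform both sides with L{·}.
Using L{y''} = s^2 Y - s·y(0) - y'(0) and L{y'} = sY - y(0), with y(0) = 1, y'(0) = 2, the left side becomes (s^2 + 3*s + 1)Y - (s + 5).
The right side is L{t^2} = 2/s^3.
So (s^2 + 3*s + 1)Y = 2/s^3 + (s + 5).
Divide through and combine into a single rational function.

Y(s) = (s^4 + 5*s^3 + 2)/(s^5 + 3*s^4 + s^3)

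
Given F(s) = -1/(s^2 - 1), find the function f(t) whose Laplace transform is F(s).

Since L{sinh(t)} = 1/(s^2 - 1), the inverse is sinh(t), scaled by -1.

f(t) = -sinh(t)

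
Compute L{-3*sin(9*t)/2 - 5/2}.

Apply the Laplace transform termwise.
L{-5/2} = (-5/2)/s; (-3/2)·[L{sin(9t)} = 9/(s^2 + 81)].

-27/(2*(s^2 + 81)) - 5/(2*s)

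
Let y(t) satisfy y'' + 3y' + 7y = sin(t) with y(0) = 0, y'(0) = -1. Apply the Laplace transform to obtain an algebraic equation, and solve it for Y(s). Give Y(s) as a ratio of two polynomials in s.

Y(s) = -s^2/(s^4 + 3*s^3 + 8*s^2 + 3*s + 7)

Laplace-transform each side.
Using L{y''} = s^2 Y - s·y(0) - y'(0) and L{y'} = sY - y(0), with y(0) = 0, y'(0) = -1, the left side becomes (s^2 + 3*s + 7)Y - (-1).
The right side is L{sin(t)} = 1/(s^2 + 1).
So (s^2 + 3*s + 7)Y = 1/(s^2 + 1) + (-1).
Solve for Y(s) and write it as one ratio of polynomials.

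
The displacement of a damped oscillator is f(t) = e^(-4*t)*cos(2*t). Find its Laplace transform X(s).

L{cos(2t)} = s/(s^2 + 4).
By the first shifting theorem, multiplying by e^(-4t) replaces s with s + 4.

X(s) = (s + 4)/((s + 4)^2 + 4)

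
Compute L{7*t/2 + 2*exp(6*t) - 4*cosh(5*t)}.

The transform is linear, so treat each term independently.
(2)·[L{e^(6t)} = 1/(s - 6)]; (7/2)·[L{t} = 1!/s^2 = 1/s^2]; (-4)·[L{cosh(5t)} = s/(s^2 - 25)].

-4*s/(s^2 - 25) + 2/(s - 6) + 7/(2*s^2)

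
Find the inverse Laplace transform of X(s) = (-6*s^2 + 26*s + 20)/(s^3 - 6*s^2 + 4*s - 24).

Factor the denominator: s^3 - 6*s^2 + 4*s - 24 = (s - 6)*(s^2 + 4).
Partial fraction decomposition gives [-1/(s - 6)] + [-5*s/(s^2 + 4)] + [-4/(s^2 + 4)].
Invert each term: -1/(s - 6) ↔ -e^(6t); -5·s/(s^2 + 4) ↔ -5cos(2t); -2·2/(s^2 + 4) ↔ -2sin(2t).

-exp(6*t) - 2*sin(2*t) - 5*cos(2*t)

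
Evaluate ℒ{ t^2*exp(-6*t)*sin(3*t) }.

18*(s^2 + 12*s + 33)/(s^2 + 12*s + 45)^3

L{sin(3t)} = 3/(s^2 + 9).
Multiplying by e^(-6t) shifts s → s + 6, so L{exp(-6*t)*sin(3*t)} = 3/((s + 6)^2 + 9).
Then apply L{t^2·g(t)} = (-1)^2 d^2/ds^2[G(s)] with G(s) = 3/((s + 6)^2 + 9):
differentiating 2 times and applying the sign gives 18*(s^2 + 12*s + 33)/(s^2 + 12*s + 45)^3.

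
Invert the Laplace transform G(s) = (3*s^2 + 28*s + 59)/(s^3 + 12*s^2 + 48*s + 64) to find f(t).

f(t) = -5*t^2*exp(-4*t)/2 + 4*t*exp(-4*t) + 3*exp(-4*t)

Factor the denominator: s^3 + 12*s^2 + 48*s + 64 = (s + 4)^3.
Partial fraction decomposition gives [3/(s + 4)] + [4/(s + 4)^2] + [-5/(s + 4)^3].
Invert each term: 3/(s + 4) ↔ 3e^(-4t); 4/(s + 4)^2 ↔ 4t·e^(-4t); -5/(s + 4)^3 ↔ (-5/2)t^2·e^(-4t).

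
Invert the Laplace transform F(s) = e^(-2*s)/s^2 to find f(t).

The factor e^(-2s) signals a time shift by c = 2 (second shifting theorem).
L{t} = 1!/s^2 = 1/s^2, so L^-1{s^(-2)} = t.
Hence the inverse is u(t - 2) times that function evaluated at t - 2.

f(t) = Heaviside(t - 2)*(t - 2)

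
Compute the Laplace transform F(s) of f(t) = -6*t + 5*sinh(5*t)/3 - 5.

Apply the Laplace transform termwise.
(-6)·[L{t} = 1!/s^2 = 1/s^2]; L{-5} = -5/s; (5/3)·[L{sinh(5t)} = 5/(s^2 - 25)].

F(s) = 25/(3*(s^2 - 25)) - 5/s - 6/s^2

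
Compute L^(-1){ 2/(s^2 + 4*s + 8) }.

Rewrite the denominator: s^2 + 4*s + 8 = (s + 2)^2 + 4.
The form in (s + 2) signals a first-shifting-theorem factor e^(-2t).
Since L{sin(2t)} = 2/(s^2 + 4), the inverse is e^(-2*t)*sin(2*t).

exp(-2*t)*sin(2*t)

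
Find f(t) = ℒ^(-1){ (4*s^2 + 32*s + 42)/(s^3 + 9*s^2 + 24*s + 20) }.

Factor the denominator: s^3 + 9*s^2 + 24*s + 20 = (s + 2)^2*(s + 5).
Partial fraction decomposition gives [6/(s + 2)] + [-2/(s + 2)^2] + [-2/(s + 5)].
Invert each term: 6/(s + 2) ↔ 6e^(-2t); -2/(s + 2)^2 ↔ -2t·e^(-2t); -2/(s + 5) ↔ -2e^(-5t).

f(t) = -2*t*exp(-2*t) + 6*exp(-2*t) - 2*exp(-5*t)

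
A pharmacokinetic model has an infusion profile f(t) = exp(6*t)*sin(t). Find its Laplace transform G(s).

G(s) = 1/((s - 6)^2 + 1)

L{sin(t)} = 1/(s^2 + 1).
By the first shifting theorem, multiplying by e^(6t) replaces s with s - 6.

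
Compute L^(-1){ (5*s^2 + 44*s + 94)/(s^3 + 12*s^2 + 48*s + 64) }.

Factor the denominator: s^3 + 12*s^2 + 48*s + 64 = (s + 4)^3.
Partial fraction decomposition gives [5/(s + 4)] + [4/(s + 4)^2] + [-2/(s + 4)^3].
Invert each term: 5/(s + 4) ↔ 5e^(-4t); 4/(s + 4)^2 ↔ 4t·e^(-4t); -2/(s + 4)^3 ↔ (-1)t^2·e^(-4t).

-t^2*exp(-4*t) + 4*t*exp(-4*t) + 5*exp(-4*t)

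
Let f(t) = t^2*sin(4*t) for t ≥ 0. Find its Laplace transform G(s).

G(s) = 8*(3*s^2 - 16)/(s^2 + 16)^3

L{sin(4t)} = 4/(s^2 + 16).
Then apply L{t^2·g(t)} = (-1)^2 d^2/ds^2[H(s)] with H(s) = 4/(s^2 + 16):
differentiating 2 times and applying the sign gives 8*(3*s^2 - 16)/(s^2 + 16)^3.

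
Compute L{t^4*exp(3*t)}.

24/(s - 3)^5

L{t^4} = 4!/s^5 = 24/s^5.
By the first shifting theorem, multiplying by e^(3t) replaces s with s - 3.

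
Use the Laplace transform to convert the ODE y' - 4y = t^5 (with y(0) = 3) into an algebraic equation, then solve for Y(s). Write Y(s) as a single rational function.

Y(s) = (3*s^6 + 120)/(s^7 - 4*s^6)

Laplace-transform each side.
Using L{y'} = sY - y(0) = sY - 3, the left side becomes (s - 4)Y - (3).
The right side is L{t^5} = 120/s^6.
So (s - 4)Y = 120/s^6 + (3).
Isolate Y and clear denominators.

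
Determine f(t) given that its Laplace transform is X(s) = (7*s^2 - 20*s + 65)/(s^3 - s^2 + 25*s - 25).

Factor the denominator: s^3 - s^2 + 25*s - 25 = (s - 1)*(s^2 + 25).
Partial fraction decomposition gives [2/(s - 1)] + [5*s/(s^2 + 25)] + [-15/(s^2 + 25)].
Invert each term: 2/(s - 1) ↔ 2e^(t); 5·s/(s^2 + 25) ↔ 5cos(5t); -3·5/(s^2 + 25) ↔ -3sin(5t).

f(t) = 2*exp(t) - 3*sin(5*t) + 5*cos(5*t)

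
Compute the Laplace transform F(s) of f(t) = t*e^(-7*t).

L{t} = 1!/s^2 = 1/s^2.
By the first shifting theorem, multiplying by e^(-7t) replaces s with s + 7.

F(s) = (s + 7)^(-2)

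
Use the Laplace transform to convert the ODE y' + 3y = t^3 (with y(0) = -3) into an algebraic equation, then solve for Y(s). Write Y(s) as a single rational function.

Laplace-transform each side.
With L{y'} = sY - y(0) = sY - (-3): the LHS transforms to (s + 3)Y - (-3).
The right side is L{t^3} = 6/s^4.
So (s + 3)Y = 6/s^4 + (-3).
Divide through and combine into a single rational function.

Y(s) = (-3*s^4 + 6)/(s^5 + 3*s^4)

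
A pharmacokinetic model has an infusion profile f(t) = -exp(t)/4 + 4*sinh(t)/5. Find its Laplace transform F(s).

Apply the Laplace transform termwise.
(4/5)·[L{sinh(t)} = 1/(s^2 - 1)]; (-1/4)·[L{e^(t)} = 1/(s - 1)].

F(s) = 4/(5*(s^2 - 1)) - 1/(4*(s - 1))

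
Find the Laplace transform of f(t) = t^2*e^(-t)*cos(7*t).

2*(s + 1)*(s^2 + 2*s - 146)/(s^2 + 2*s + 50)^3

L{cos(7t)} = s/(s^2 + 49).
Multiplying by e^(-t) shifts s → s + 1, so L{e^(-t)*cos(7*t)} = (s + 1)/((s + 1)^2 + 49).
Then apply L{t^2·g(t)} = (-1)^2 d^2/ds^2[H(s)] with H(s) = (s + 1)/((s + 1)^2 + 49):
differentiating 2 times and applying the sign gives 2*(s + 1)*(s^2 + 2*s - 146)/(s^2 + 2*s + 50)^3.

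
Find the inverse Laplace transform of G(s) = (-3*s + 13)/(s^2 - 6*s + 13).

2*exp(3*t)*sin(2*t) - 3*exp(3*t)*cos(2*t)

Complete the square in the denominator: s^2 - 6*s + 13 = (s - 3)^2 + 2^2.
Split the numerator to match: -3*s + 13 = -3·(s - 3) + 2·2.
Invert each term: -3·(s - 3)/((s - 3)^2 + 4) ↔ -3e^(3t)cos(2t); 2·2/((s - 3)^2 + 4) ↔ 2e^(3t)sin(2t).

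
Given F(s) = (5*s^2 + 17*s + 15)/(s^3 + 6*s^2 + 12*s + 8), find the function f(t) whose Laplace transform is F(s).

Factor the denominator: s^3 + 6*s^2 + 12*s + 8 = (s + 2)^3.
Partial fraction decomposition gives [5/(s + 2)] + [-3/(s + 2)^2] + [(s + 2)^(-3)].
Invert each term: 5/(s + 2) ↔ 5e^(-2t); -3/(s + 2)^2 ↔ -3t·e^(-2t); 1/(s + 2)^3 ↔ (1/2)t^2·e^(-2t).

f(t) = t^2*exp(-2*t)/2 - 3*t*exp(-2*t) + 5*exp(-2*t)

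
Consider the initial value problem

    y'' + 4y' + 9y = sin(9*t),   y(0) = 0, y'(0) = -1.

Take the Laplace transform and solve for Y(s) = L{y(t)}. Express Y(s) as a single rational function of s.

Laplace-transform each side.
Using L{y''} = s^2 Y - s·y(0) - y'(0) and L{y'} = sY - y(0), with y(0) = 0, y'(0) = -1, the left side becomes (s^2 + 4*s + 9)Y - (-1).
The right side is L{sin(9*t)} = 9/(s^2 + 81).
So (s^2 + 4*s + 9)Y = 9/(s^2 + 81) + (-1).
Solve for Y(s) and write it as one ratio of polynomials.

Y(s) = (-s^2 - 72)/(s^4 + 4*s^3 + 90*s^2 + 324*s + 729)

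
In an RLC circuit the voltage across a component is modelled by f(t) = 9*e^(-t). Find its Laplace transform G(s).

G(s) = 9/(s + 1)

L{9} = 9/s.
By the first shifting theorem, multiplying by e^(-t) replaces s with s + 1.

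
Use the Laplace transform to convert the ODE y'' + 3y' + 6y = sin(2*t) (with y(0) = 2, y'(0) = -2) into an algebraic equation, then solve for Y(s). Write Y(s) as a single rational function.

Transform both sides with L{·}.
Using L{y''} = s^2 Y - s·y(0) - y'(0) and L{y'} = sY - y(0), with y(0) = 2, y'(0) = -2, the left side becomes (s^2 + 3*s + 6)Y - (2*s + 4).
The right side is L{sin(2*t)} = 2/(s^2 + 4).
So (s^2 + 3*s + 6)Y = 2/(s^2 + 4) + (2*s + 4).
Isolate Y and clear denominators.

Y(s) = (2*s^3 + 4*s^2 + 8*s + 18)/(s^4 + 3*s^3 + 10*s^2 + 12*s + 24)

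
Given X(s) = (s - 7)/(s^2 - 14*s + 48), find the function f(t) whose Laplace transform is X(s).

f(t) = exp(7*t)*cosh(t)

Rewrite the denominator: s^2 - 14*s + 48 = (s - 7)^2 - 1.
The form in (s - 7) signals a first-shifting-theorem factor e^(7t).
Since L{cosh(t)} = s/(s^2 - 1), the inverse is e^(7*t)*cosh(t).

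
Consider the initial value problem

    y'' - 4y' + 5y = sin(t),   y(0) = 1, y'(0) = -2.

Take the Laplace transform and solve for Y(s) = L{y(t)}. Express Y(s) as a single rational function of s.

Take the Laplace transform of both sides.
With L{y''} = s^2 Y - s·y(0) - y'(0) and L{y'} = sY - y(0), with y(0) = 1, y'(0) = -2: the LHS transforms to (s^2 - 4*s + 5)Y - (s - 6).
The right side is L{sin(t)} = 1/(s^2 + 1).
So (s^2 - 4*s + 5)Y = 1/(s^2 + 1) + (s - 6).
Isolate Y and clear denominators.

Y(s) = (s^3 - 6*s^2 + s - 5)/(s^4 - 4*s^3 + 6*s^2 - 4*s + 5)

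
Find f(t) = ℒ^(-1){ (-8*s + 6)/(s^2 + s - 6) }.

Factor the denominator: s^2 + s - 6 = (s - 2)*(s + 3).
Partial fraction decomposition gives [-6/(s + 3)] + [-2/(s - 2)].
Invert each term: -6/(s + 3) ↔ -6e^(-3t); -2/(s - 2) ↔ -2e^(2t).

f(t) = -2*exp(2*t) - 6*exp(-3*t)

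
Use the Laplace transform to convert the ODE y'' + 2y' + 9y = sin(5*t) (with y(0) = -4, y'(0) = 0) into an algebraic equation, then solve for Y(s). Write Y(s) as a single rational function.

Take the Laplace transform of both sides.
Using L{y''} = s^2 Y - s·y(0) - y'(0) and L{y'} = sY - y(0), with y(0) = -4, y'(0) = 0, the left side becomes (s^2 + 2*s + 9)Y - (-4*s - 8).
The right side is L{sin(5*t)} = 5/(s^2 + 25).
So (s^2 + 2*s + 9)Y = 5/(s^2 + 25) + (-4*s - 8).
Solve for Y(s) and write it as one ratio of polynomials.

Y(s) = (-4*s^3 - 8*s^2 - 100*s - 195)/(s^4 + 2*s^3 + 34*s^2 + 50*s + 225)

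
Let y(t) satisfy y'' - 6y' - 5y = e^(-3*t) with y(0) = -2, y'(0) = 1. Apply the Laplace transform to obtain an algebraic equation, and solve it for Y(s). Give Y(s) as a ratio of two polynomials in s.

Y(s) = (-2*s^2 + 7*s + 40)/(s^3 - 3*s^2 - 23*s - 15)

Laplace-transform each side.
With L{y''} = s^2 Y - s·y(0) - y'(0) and L{y'} = sY - y(0), with y(0) = -2, y'(0) = 1: the LHS transforms to (s^2 - 6*s - 5)Y - (-2*s + 13).
The right side is L{e^(-3*t)} = 1/(s + 3).
So (s^2 - 6*s - 5)Y = 1/(s + 3) + (-2*s + 13).
Isolate Y and clear denominators.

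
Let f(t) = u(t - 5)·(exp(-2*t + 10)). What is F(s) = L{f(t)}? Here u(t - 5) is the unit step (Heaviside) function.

By the second shifting theorem, L{u(t - c)·g(t - c)} = e^(-cs)·G(s) with c = 5 and G(s) = L{g(t)}.
L{e^(-2t)} = 1/(s + 2).

F(s) = exp(-5*s)/(s + 2)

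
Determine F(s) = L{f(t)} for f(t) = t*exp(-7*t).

F(s) = (s + 7)^(-2)

L{e^(-7t)} = 1/(s + 7).
Then apply L{t·g(t)} = -d/ds[G(s)] with G(s) = 1/(s + 7):
differentiating 1 time and applying the sign gives (s + 7)^(-2).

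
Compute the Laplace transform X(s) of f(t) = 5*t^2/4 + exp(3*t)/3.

Apply the Laplace transform termwise.
(5/4)·[L{t^2} = 2!/s^3 = 2/s^3]; (1/3)·[L{e^(3t)} = 1/(s - 3)].

X(s) = 1/(3*(s - 3)) + 5/(2*s^3)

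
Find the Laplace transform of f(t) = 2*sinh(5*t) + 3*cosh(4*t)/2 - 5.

3*s/(2*(s^2 - 16)) + 10/(s^2 - 25) - 5/s

Apply the Laplace transform termwise.
(2)·[L{sinh(5t)} = 5/(s^2 - 25)]; (3/2)·[L{cosh(4t)} = s/(s^2 - 16)]; L{-5} = -5/s.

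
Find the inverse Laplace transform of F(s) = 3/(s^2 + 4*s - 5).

exp(-2*t)*sinh(3*t)

Rewrite the denominator: s^2 + 4*s - 5 = (s + 2)^2 - 9.
The form in (s + 2) signals a first-shifting-theorem factor e^(-2t).
Since L{sinh(3t)} = 3/(s^2 - 9), the inverse is e^(-2*t)*sinh(3*t).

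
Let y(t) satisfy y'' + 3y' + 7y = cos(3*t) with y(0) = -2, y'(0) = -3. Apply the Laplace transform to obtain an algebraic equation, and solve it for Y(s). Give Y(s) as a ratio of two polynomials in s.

Take the Laplace transform of both sides.
The derivative rules (L{y''} = s^2 Y - s·y(0) - y'(0) and L{y'} = sY - y(0), with y(0) = -2, y'(0) = -3) turn the left side into (s^2 + 3*s + 7)Y - (-2*s - 9).
The right side is L{cos(3*t)} = s/(s^2 + 9).
So (s^2 + 3*s + 7)Y = s/(s^2 + 9) + (-2*s - 9).
Solve for Y(s) and write it as one ratio of polynomials.

Y(s) = (-2*s^3 - 9*s^2 - 17*s - 81)/(s^4 + 3*s^3 + 16*s^2 + 27*s + 63)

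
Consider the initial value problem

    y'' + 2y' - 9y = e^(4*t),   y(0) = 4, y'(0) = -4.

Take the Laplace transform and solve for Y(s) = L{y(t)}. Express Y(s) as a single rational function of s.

Take the Laplace transform of both sides.
The derivative rules (L{y''} = s^2 Y - s·y(0) - y'(0) and L{y'} = sY - y(0), with y(0) = 4, y'(0) = -4) turn the left side into (s^2 + 2*s - 9)Y - (4*s + 4).
The right side is L{e^(4*t)} = 1/(s - 4).
So (s^2 + 2*s - 9)Y = 1/(s - 4) + (4*s + 4).
Solve for Y(s) and write it as one ratio of polynomials.

Y(s) = (4*s^2 - 12*s - 15)/(s^3 - 2*s^2 - 17*s + 36)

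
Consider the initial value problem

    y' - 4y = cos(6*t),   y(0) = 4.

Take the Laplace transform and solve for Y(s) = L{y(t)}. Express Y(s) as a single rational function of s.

Transform both sides with L{·}.
Using L{y'} = sY - y(0) = sY - 4, the left side becomes (s - 4)Y - (4).
The right side is L{cos(6*t)} = s/(s^2 + 36).
So (s - 4)Y = s/(s^2 + 36) + (4).
Solve for Y(s) and write it as one ratio of polynomials.

Y(s) = (4*s^2 + s + 144)/(s^3 - 4*s^2 + 36*s - 144)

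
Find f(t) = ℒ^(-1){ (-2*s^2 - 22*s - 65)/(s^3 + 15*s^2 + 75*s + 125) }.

Factor the denominator: s^3 + 15*s^2 + 75*s + 125 = (s + 5)^3.
Partial fraction decomposition gives [-2/(s + 5)] + [-2/(s + 5)^2] + [-5/(s + 5)^3].
Invert each term: -2/(s + 5) ↔ -2e^(-5t); -2/(s + 5)^2 ↔ -2t·e^(-5t); -5/(s + 5)^3 ↔ (-5/2)t^2·e^(-5t).

f(t) = -5*t^2*exp(-5*t)/2 - 2*t*exp(-5*t) - 2*exp(-5*t)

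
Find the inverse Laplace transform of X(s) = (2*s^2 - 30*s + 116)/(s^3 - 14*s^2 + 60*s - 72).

2*t*exp(6*t) - 2*exp(6*t) + 4*exp(2*t)

Factor the denominator: s^3 - 14*s^2 + 60*s - 72 = (s - 6)^2*(s - 2).
Partial fraction decomposition gives [-2/(s - 6)] + [2/(s - 6)^2] + [4/(s - 2)].
Invert each term: -2/(s - 6) ↔ -2e^(6t); 2/(s - 6)^2 ↔ 2t·e^(6t); 4/(s - 2) ↔ 4e^(2t).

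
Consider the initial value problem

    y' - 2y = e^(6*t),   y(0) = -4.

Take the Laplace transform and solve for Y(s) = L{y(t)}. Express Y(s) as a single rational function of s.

Take the Laplace transform of both sides.
With L{y'} = sY - y(0) = sY - (-4): the LHS transforms to (s - 2)Y - (-4).
The right side is L{e^(6*t)} = 1/(s - 6).
So (s - 2)Y = 1/(s - 6) + (-4).
Isolate Y and clear denominators.

Y(s) = (-4*s + 25)/(s^2 - 8*s + 12)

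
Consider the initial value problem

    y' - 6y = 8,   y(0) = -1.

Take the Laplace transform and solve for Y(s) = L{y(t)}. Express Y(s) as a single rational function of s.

Laplace-transform each side.
The derivative rules (L{y'} = sY - y(0) = sY - (-1)) turn the left side into (s - 6)Y - (-1).
The right side is L{8} = 8/s.
So (s - 6)Y = 8/s + (-1).
Solve for Y(s) and write it as one ratio of polynomials.

Y(s) = (-s + 8)/(s^2 - 6*s)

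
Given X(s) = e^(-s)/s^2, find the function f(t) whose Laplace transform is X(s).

The factor e^(-s) signals a time shift by c = 1 (second shifting theorem).
L{t} = 1!/s^2 = 1/s^2, so L^-1{s^(-2)} = t.
Hence the inverse is u(t - 1) times that function evaluated at t - 1.

f(t) = Heaviside(t - 1)*(t - 1)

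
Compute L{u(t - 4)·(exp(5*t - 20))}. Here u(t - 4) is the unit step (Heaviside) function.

By the second shifting theorem, L{u(t - c)·g(t - c)} = e^(-cs)·G(s) with c = 4 and G(s) = L{g(t)}.
L{e^(5t)} = 1/(s - 5).

exp(-4*s)/(s - 5)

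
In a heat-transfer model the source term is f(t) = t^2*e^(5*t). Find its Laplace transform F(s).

L{e^(5t)} = 1/(s - 5).
Then apply L{t^2·g(t)} = (-1)^2 d^2/ds^2[G(s)] with G(s) = 1/(s - 5):
differentiating 2 times and applying the sign gives 2/(s - 5)^3.

F(s) = 2/(s - 5)^3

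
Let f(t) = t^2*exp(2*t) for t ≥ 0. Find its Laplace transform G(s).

G(s) = 2/(s - 2)^3

L{t^2} = 2!/s^3 = 2/s^3.
By the first shifting theorem, multiplying by e^(2t) replaces s with s - 2.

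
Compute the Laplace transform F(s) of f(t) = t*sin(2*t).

L{sin(2t)} = 2/(s^2 + 4).
Then apply L{t·g(t)} = -d/ds[G(s)] with G(s) = 2/(s^2 + 4):
differentiating 1 time and applying the sign gives 4*s/(s^2 + 4)^2.

F(s) = 4*s/(s^2 + 4)^2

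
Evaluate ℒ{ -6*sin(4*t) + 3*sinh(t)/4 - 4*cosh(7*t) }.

-4*s/(s^2 - 49) - 24/(s^2 + 16) + 3/(4*(s^2 - 1))

Apply the Laplace transform termwise.
(-6)·[L{sin(4t)} = 4/(s^2 + 16)]; (-4)·[L{cosh(7t)} = s/(s^2 - 49)]; (3/4)·[L{sinh(t)} = 1/(s^2 - 1)].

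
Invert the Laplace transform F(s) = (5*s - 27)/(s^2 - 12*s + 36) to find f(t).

Factor the denominator: s^2 - 12*s + 36 = (s - 6)^2.
Partial fraction decomposition gives [5/(s - 6)] + [3/(s - 6)^2].
Invert each term: 5/(s - 6) ↔ 5e^(6t); 3/(s - 6)^2 ↔ 3t·e^(6t).

f(t) = 3*t*exp(6*t) + 5*exp(6*t)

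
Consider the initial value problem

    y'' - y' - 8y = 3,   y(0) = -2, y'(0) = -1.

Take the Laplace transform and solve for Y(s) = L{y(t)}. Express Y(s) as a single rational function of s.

Y(s) = (-2*s^2 + s + 3)/(s^3 - s^2 - 8*s)

Apply the Laplace transform to the equation.
The derivative rules (L{y''} = s^2 Y - s·y(0) - y'(0) and L{y'} = sY - y(0), with y(0) = -2, y'(0) = -1) turn the left side into (s^2 - s - 8)Y - (-2*s + 1).
The right side is L{3} = 3/s.
So (s^2 - s - 8)Y = 3/s + (-2*s + 1).
Isolate Y and clear denominators.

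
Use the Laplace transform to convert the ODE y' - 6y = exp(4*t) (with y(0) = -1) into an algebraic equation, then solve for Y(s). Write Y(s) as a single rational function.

Transform both sides with L{·}.
The derivative rules (L{y'} = sY - y(0) = sY - (-1)) turn the left side into (s - 6)Y - (-1).
The right side is L{exp(4*t)} = 1/(s - 4).
So (s - 6)Y = 1/(s - 4) + (-1).
Isolate Y and clear denominators.

Y(s) = (-s + 5)/(s^2 - 10*s + 24)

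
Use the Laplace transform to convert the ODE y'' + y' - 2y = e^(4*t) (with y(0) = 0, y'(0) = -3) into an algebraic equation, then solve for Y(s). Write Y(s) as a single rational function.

Y(s) = (-3*s + 13)/(s^3 - 3*s^2 - 6*s + 8)

Transform both sides with L{·}.
The derivative rules (L{y''} = s^2 Y - s·y(0) - y'(0) and L{y'} = sY - y(0), with y(0) = 0, y'(0) = -3) turn the left side into (s^2 + s - 2)Y - (-3).
The right side is L{e^(4*t)} = 1/(s - 4).
So (s^2 + s - 2)Y = 1/(s - 4) + (-3).
Isolate Y and clear denominators.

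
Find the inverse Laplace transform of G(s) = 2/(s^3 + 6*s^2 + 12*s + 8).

t^2*exp(-2*t)

Rewrite the denominator: s^3 + 6*s^2 + 12*s + 8 = (s + 2)^3.
The form in (s + 2) signals a first-shifting-theorem factor e^(-2t).
Since L{t^2} = 2!/s^3 = 2/s^3, the inverse is t^2*e^(-2*t).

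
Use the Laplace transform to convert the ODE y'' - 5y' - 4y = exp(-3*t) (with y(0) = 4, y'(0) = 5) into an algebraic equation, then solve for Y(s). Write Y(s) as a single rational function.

Y(s) = (4*s^2 - 3*s - 44)/(s^3 - 2*s^2 - 19*s - 12)

Laplace-transform each side.
The derivative rules (L{y''} = s^2 Y - s·y(0) - y'(0) and L{y'} = sY - y(0), with y(0) = 4, y'(0) = 5) turn the left side into (s^2 - 5*s - 4)Y - (4*s - 15).
The right side is L{exp(-3*t)} = 1/(s + 3).
So (s^2 - 5*s - 4)Y = 1/(s + 3) + (4*s - 15).
Isolate Y and clear denominators.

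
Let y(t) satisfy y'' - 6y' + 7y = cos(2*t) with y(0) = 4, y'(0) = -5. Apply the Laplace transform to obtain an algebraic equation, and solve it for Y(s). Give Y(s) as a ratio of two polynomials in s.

Y(s) = (4*s^3 - 29*s^2 + 17*s - 116)/(s^4 - 6*s^3 + 11*s^2 - 24*s + 28)

Apply the Laplace transform to the equation.
Using L{y''} = s^2 Y - s·y(0) - y'(0) and L{y'} = sY - y(0), with y(0) = 4, y'(0) = -5, the left side becomes (s^2 - 6*s + 7)Y - (4*s - 29).
The right side is L{cos(2*t)} = s/(s^2 + 4).
So (s^2 - 6*s + 7)Y = s/(s^2 + 4) + (4*s - 29).
Isolate Y and clear denominators.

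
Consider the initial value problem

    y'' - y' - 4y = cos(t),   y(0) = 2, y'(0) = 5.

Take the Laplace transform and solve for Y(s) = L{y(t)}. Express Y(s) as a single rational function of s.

Y(s) = (2*s^3 + 3*s^2 + 3*s + 3)/(s^4 - s^3 - 3*s^2 - s - 4)

Apply the Laplace transform to the equation.
With L{y''} = s^2 Y - s·y(0) - y'(0) and L{y'} = sY - y(0), with y(0) = 2, y'(0) = 5: the LHS transforms to (s^2 - s - 4)Y - (2*s + 3).
The right side is L{cos(t)} = s/(s^2 + 1).
So (s^2 - s - 4)Y = s/(s^2 + 1) + (2*s + 3).
Solve for Y(s) and write it as one ratio of polynomials.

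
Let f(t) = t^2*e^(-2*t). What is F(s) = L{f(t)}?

F(s) = 2/(s + 2)^3

L{t^2} = 2!/s^3 = 2/s^3.
By the first shifting theorem, multiplying by e^(-2t) replaces s with s + 2.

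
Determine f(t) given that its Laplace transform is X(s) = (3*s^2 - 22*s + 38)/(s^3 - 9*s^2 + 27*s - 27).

Factor the denominator: s^3 - 9*s^2 + 27*s - 27 = (s - 3)^3.
Partial fraction decomposition gives [3/(s - 3)] + [-4/(s - 3)^2] + [-1/(s - 3)^3].
Invert each term: 3/(s - 3) ↔ 3e^(3t); -4/(s - 3)^2 ↔ -4t·e^(3t); -1/(s - 3)^3 ↔ (-1/2)t^2·e^(3t).

f(t) = -t^2*exp(3*t)/2 - 4*t*exp(3*t) + 3*exp(3*t)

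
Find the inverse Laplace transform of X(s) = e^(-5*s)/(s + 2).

Heaviside(t - 5)*(exp(-2*t + 10))

The factor e^(-5s) signals a time shift by c = 5 (second shifting theorem).
L{e^(-2t)} = 1/(s + 2), so L^-1{1/(s + 2)} = e^(-2*t).
Hence the inverse is u(t - 5) times that function evaluated at t - 5.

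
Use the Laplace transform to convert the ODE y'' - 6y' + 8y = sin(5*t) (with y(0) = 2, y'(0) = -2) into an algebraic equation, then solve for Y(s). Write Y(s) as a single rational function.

Y(s) = (2*s^3 - 14*s^2 + 50*s - 345)/(s^4 - 6*s^3 + 33*s^2 - 150*s + 200)

Take the Laplace transform of both sides.
The derivative rules (L{y''} = s^2 Y - s·y(0) - y'(0) and L{y'} = sY - y(0), with y(0) = 2, y'(0) = -2) turn the left side into (s^2 - 6*s + 8)Y - (2*s - 14).
The right side is L{sin(5*t)} = 5/(s^2 + 25).
So (s^2 - 6*s + 8)Y = 5/(s^2 + 25) + (2*s - 14).
Divide through and combine into a single rational function.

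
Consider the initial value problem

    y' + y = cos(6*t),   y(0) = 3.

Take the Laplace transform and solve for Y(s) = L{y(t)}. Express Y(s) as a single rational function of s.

Y(s) = (3*s^2 + s + 108)/(s^3 + s^2 + 36*s + 36)

Take the Laplace transform of both sides.
With L{y'} = sY - y(0) = sY - 3: the LHS transforms to (s + 1)Y - (3).
The right side is L{cos(6*t)} = s/(s^2 + 36).
So (s + 1)Y = s/(s^2 + 36) + (3).
Solve for Y(s) and write it as one ratio of polynomials.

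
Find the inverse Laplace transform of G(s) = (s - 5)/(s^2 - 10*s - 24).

exp(5*t)*cosh(7*t)

Rewrite the denominator: s^2 - 10*s - 24 = (s - 5)^2 - 49.
The form in (s - 5) signals a first-shifting-theorem factor e^(5t).
Since L{cosh(7t)} = s/(s^2 - 49), the inverse is exp(5*t)*cosh(7*t).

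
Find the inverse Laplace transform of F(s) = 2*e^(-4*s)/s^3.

Heaviside(t - 4)*((t - 4)^2)

The factor e^(-4s) signals a time shift by c = 4 (second shifting theorem).
L{t^2} = 2!/s^3 = 2/s^3, so L^-1{2/s^3} = t^2.
Hence the inverse is u(t - 4) times that function evaluated at t - 4.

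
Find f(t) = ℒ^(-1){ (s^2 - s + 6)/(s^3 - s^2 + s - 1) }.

Factor the denominator: s^3 - s^2 + s - 1 = (s - 1)*(s^2 + 1).
Partial fraction decomposition gives [3/(s - 1)] + [-2*s/(s^2 + 1)] + [-3/(s^2 + 1)].
Invert each term: 3/(s - 1) ↔ 3e^(t); -2·s/(s^2 + 1) ↔ -2cos(t); -3·1/(s^2 + 1) ↔ -3sin(t).

f(t) = 3*exp(t) - 3*sin(t) - 2*cos(t)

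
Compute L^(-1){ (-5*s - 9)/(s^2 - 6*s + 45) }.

Complete the square in the denominator: s^2 - 6*s + 45 = (s - 3)^2 + 6^2.
Split the numerator to match: -5*s - 9 = -5·(s - 3) - 4·6.
Invert each term: -5·(s - 3)/((s - 3)^2 + 36) ↔ -5e^(3t)cos(6t); -4·6/((s - 3)^2 + 36) ↔ -4e^(3t)sin(6t).

-4*exp(3*t)*sin(6*t) - 5*exp(3*t)*cos(6*t)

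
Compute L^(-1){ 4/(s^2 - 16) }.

Since L{sinh(4t)} = 4/(s^2 - 16), the inverse is sinh(4*t).

sinh(4*t)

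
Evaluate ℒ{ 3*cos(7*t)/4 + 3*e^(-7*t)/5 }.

Apply the Laplace transform termwise.
(3/4)·[L{cos(7t)} = s/(s^2 + 49)]; (3/5)·[L{e^(-7t)} = 1/(s + 7)].

3*s/(4*(s^2 + 49)) + 3/(5*(s + 7))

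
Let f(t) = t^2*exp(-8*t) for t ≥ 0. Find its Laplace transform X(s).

L{e^(-8t)} = 1/(s + 8).
Then apply L{t^2·g(t)} = (-1)^2 d^2/ds^2[G(s)] with G(s) = 1/(s + 8):
differentiating 2 times and applying the sign gives 2/(s + 8)^3.

X(s) = 2/(s + 8)^3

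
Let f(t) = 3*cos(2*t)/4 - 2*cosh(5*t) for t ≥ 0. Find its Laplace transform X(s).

X(s) = 3*s/(4*(s^2 + 4)) - 2*s/(s^2 - 25)

By linearity of the Laplace transform, transform each term separately.
(3/4)·[L{cos(2t)} = s/(s^2 + 4)]; (-2)·[L{cosh(5t)} = s/(s^2 - 25)].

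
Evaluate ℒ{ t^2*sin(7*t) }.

14*(3*s^2 - 49)/(s^2 + 49)^3

L{sin(7t)} = 7/(s^2 + 49).
Then apply L{t^2·g(t)} = (-1)^2 d^2/ds^2[H(s)] with H(s) = 7/(s^2 + 49):
differentiating 2 times and applying the sign gives 14*(3*s^2 - 49)/(s^2 + 49)^3.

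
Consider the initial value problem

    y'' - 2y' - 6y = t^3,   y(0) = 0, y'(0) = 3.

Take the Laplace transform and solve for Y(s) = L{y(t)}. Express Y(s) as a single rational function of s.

Y(s) = (3*s^4 + 6)/(s^6 - 2*s^5 - 6*s^4)

Laplace-transform each side.
With L{y''} = s^2 Y - s·y(0) - y'(0) and L{y'} = sY - y(0), with y(0) = 0, y'(0) = 3: the LHS transforms to (s^2 - 2*s - 6)Y - (3).
The right side is L{t^3} = 6/s^4.
So (s^2 - 2*s - 6)Y = 6/s^4 + (3).
Isolate Y and clear denominators.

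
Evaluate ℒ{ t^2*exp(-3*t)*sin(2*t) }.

L{sin(2t)} = 2/(s^2 + 4).
Multiplying by e^(-3t) shifts s → s + 3, so L{exp(-3*t)*sin(2*t)} = 2/((s + 3)^2 + 4).
Then apply L{t^2·g(t)} = (-1)^2 d^2/ds^2[G(s)] with G(s) = 2/((s + 3)^2 + 4):
differentiating 2 times and applying the sign gives 4*(3*s^2 + 18*s + 23)/(s^2 + 6*s + 13)^3.

4*(3*s^2 + 18*s + 23)/(s^2 + 6*s + 13)^3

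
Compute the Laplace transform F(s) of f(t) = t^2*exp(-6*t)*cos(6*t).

L{cos(6t)} = s/(s^2 + 36).
Multiplying by e^(-6t) shifts s → s + 6, so L{exp(-6*t)*cos(6*t)} = (s + 6)/((s + 6)^2 + 36).
Then apply L{t^2·g(t)} = (-1)^2 d^2/ds^2[G(s)] with G(s) = (s + 6)/((s + 6)^2 + 36):
differentiating 2 times and applying the sign gives 2*(s + 6)*(s^2 + 12*s - 72)/(s^2 + 12*s + 72)^3.

F(s) = 2*(s + 6)*(s^2 + 12*s - 72)/(s^2 + 12*s + 72)^3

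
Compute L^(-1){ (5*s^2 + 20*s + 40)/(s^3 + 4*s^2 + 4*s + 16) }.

Factor the denominator: s^3 + 4*s^2 + 4*s + 16 = (s + 4)*(s^2 + 4).
Partial fraction decomposition gives [2/(s + 4)] + [3*s/(s^2 + 4)] + [8/(s^2 + 4)].
Invert each term: 2/(s + 4) ↔ 2e^(-4t); 3·s/(s^2 + 4) ↔ 3cos(2t); 4·2/(s^2 + 4) ↔ 4sin(2t).

4*sin(2*t) + 3*cos(2*t) + 2*exp(-4*t)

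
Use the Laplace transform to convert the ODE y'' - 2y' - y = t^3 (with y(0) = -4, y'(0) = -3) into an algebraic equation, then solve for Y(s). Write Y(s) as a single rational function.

Take the Laplace transform of both sides.
With L{y''} = s^2 Y - s·y(0) - y'(0) and L{y'} = sY - y(0), with y(0) = -4, y'(0) = -3: the LHS transforms to (s^2 - 2*s - 1)Y - (-4*s + 5).
The right side is L{t^3} = 6/s^4.
So (s^2 - 2*s - 1)Y = 6/s^4 + (-4*s + 5).
Divide through and combine into a single rational function.

Y(s) = (-4*s^5 + 5*s^4 + 6)/(s^6 - 2*s^5 - s^4)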